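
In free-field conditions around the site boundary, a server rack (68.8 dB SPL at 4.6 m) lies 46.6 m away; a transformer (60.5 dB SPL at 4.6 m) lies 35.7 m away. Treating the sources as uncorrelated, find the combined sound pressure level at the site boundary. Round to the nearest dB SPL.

First find each source's level at the receiver (point-source: −20·log₁₀(r/r_ref)), then combine on an intensity basis.
server rack: 68.8 − 20·log₁₀(46.6/4.6) = 68.8 − 20.11 = 48.69 dB SPL.
transformer: 60.5 − 20·log₁₀(35.7/4.6) = 60.5 − 17.80 = 42.70 dB SPL.
Σ 10^(L/10) = 9.255e+04 → L_total = 10·log₁₀(9.255e+04) = 49.66 dB SPL.

50 dB SPL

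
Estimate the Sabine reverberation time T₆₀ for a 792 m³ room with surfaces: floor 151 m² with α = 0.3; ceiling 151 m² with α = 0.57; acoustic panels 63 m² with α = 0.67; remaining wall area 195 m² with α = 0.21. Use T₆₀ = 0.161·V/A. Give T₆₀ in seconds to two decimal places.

Total absorption A = 151·0.3 + 151·0.57 + 63·0.67 + 195·0.21 = 214.53 m² sabins.
T₆₀ = 0.161 × 792 / 214.53 = 0.594 s.

0.59 s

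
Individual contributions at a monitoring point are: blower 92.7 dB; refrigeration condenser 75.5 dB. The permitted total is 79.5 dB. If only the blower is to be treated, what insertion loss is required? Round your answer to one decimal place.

15.4 dB

Everything except the blower sums to 10^(75.5/10) = 3.548e+07 in linear terms, 75.50 dB.
The limit corresponds to 10^(79.5/10) = 8.913e+07; subtracting the fixed part leaves 5.364e+07 for the blower, i.e. 77.30 dB.
So the blower must be reduced from 92.7 to 77.30 dB: IL = 15.40 dB.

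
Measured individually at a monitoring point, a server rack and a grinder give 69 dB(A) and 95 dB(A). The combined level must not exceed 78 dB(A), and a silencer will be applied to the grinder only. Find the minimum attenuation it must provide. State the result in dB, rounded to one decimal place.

17.6 dB

The untreated sources together contribute 10^(69/10) = 7.943e+06, i.e. 69.00 dB(A).
To meet 78 dB(A) overall, the treated grinder may contribute at most 10^(78/10) − 7.943e+06 = 5.515e+07, i.e. 77.42 dB(A).
So the grinder must be reduced from 95 to 77.42 dB(A): IL = 17.58 dB.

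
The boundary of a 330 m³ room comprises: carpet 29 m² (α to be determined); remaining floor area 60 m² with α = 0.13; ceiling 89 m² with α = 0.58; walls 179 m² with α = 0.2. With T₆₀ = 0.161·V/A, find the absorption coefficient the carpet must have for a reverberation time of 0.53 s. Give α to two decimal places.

From T₆₀ = 0.161·V/A, the target T₆₀ = 0.53 s needs A = 0.161·330/0.53 = 100.25 m².
Absorption from the other surfaces = 60·0.13 + 89·0.58 + 179·0.2 = 95.22 m², so the carpet must supply 5.03 m² over 29 m².
α = 5.03/29 = 0.173.

0.17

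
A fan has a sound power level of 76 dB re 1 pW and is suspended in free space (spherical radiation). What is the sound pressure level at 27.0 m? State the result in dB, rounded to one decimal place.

36.4 dB

Free-field spherical radiation: L_p = L_w − 10·log₁₀(4π·r²), r = 27.0 m.
4π·r² = 9161 m², 10·log₁₀ of that is 39.619 dB.
L_p = 76 − 39.619 = 36.38 dB.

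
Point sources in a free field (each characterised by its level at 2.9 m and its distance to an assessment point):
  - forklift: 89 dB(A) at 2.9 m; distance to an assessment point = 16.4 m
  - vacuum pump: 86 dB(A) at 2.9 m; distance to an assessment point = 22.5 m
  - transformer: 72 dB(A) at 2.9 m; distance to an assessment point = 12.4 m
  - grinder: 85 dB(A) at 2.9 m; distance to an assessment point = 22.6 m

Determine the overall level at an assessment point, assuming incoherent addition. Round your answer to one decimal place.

Propagate each source to the receiver with L = L_ref − 20·log₁₀(r/r_ref), then add intensities.
forklift: 89 − 20·log₁₀(16.4/2.9) = 89 − 15.05 = 73.95 dB(A).
vacuum pump: 86 − 20·log₁₀(22.5/2.9) = 86 − 17.80 = 68.20 dB(A).
transformer: 72 − 20·log₁₀(12.4/2.9) = 72 − 12.62 = 59.38 dB(A).
grinder: 85 − 20·log₁₀(22.6/2.9) = 85 − 17.83 = 67.17 dB(A).
Σ 10^(L/10) = 3.752e+07 → L_total = 10·log₁₀(3.752e+07) = 75.74 dB(A).

75.7 dB(A)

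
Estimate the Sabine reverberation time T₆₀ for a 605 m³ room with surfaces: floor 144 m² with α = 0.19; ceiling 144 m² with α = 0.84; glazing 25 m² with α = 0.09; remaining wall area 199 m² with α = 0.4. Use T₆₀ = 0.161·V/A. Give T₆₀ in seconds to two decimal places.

0.42 s

Total absorption A = 144·0.19 + 144·0.84 + 25·0.09 + 199·0.4 = 230.17 m² sabins.
T₆₀ = 0.161 × 605 / 230.17 = 0.423 s.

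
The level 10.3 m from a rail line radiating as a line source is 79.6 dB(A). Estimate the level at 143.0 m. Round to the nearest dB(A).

68 dB(A)

Line-source attenuation: ΔL = 10·log₁₀(r₂/r₁) = 10·log₁₀(143.0/10.3) = 11.425 dB.
L₂ = 79.6 − 10·log₁₀(143.0/10.3) = 79.6 − 11.425 = 68.18 dB(A).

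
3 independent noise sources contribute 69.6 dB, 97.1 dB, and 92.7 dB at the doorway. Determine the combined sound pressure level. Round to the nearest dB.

For uncorrelated sources the intensities add, so convert each level to linear form, sum, and take 10·log₁₀ of the total.
Σ 10^(L/10) = 10^(69.6/10) + 10^(97.1/10) + 10^(92.7/10) = 7.000e+09.
L_total = 10·log₁₀(7.000e+09) = 98.45 dB.

98 dB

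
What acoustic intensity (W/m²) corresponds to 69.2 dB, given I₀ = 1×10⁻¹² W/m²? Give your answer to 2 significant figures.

I/I₀ = 10^(69.2/10) = 8.318e+06, so I = 8.318e+06 × 10⁻¹² W/m².

8.3e-06 W/m²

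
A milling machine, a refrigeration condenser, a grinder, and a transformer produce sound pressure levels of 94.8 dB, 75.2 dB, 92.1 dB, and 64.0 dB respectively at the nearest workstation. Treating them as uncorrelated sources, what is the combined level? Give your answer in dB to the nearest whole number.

Incoherent sources combine by intensity addition: L_total = 10·log₁₀(Σ 10^(L_i/10)).
Σ 10^(L/10) = 10^(94.8/10) + 10^(75.2/10) + 10^(92.1/10) + 10^(64.0/10) = 4.677e+09.
L_total = 10·log₁₀(4.677e+09) = 96.70 dB.

97 dB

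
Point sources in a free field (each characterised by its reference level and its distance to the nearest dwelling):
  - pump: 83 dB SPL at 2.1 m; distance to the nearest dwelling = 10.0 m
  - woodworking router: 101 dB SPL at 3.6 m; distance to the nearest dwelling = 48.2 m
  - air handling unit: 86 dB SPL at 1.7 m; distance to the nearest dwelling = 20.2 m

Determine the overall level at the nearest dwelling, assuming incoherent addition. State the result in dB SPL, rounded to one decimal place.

79.1 dB SPL

First find each source's level at the receiver (point-source: −20·log₁₀(r/r_ref)), then combine on an intensity basis.
pump: 83 − 20·log₁₀(10.0/2.1) = 83 − 13.56 = 69.44 dB SPL.
woodworking router: 101 − 20·log₁₀(48.2/3.6) = 101 − 22.53 = 78.47 dB SPL.
air handling unit: 86 − 20·log₁₀(20.2/1.7) = 86 − 21.50 = 64.50 dB SPL.
Σ 10^(L/10) = 8.185e+07 → L_total = 10·log₁₀(8.185e+07) = 79.13 dB SPL.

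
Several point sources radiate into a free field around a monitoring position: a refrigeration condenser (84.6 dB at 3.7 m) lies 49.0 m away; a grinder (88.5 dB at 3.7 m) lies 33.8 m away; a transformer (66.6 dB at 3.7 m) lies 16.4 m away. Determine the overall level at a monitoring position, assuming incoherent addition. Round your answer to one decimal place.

Apply inverse-square spreading to bring every level to the receiver, then sum 10^(L/10).
refrigeration condenser: 84.6 − 20·log₁₀(49.0/3.7) = 84.6 − 22.44 = 62.16 dB.
grinder: 88.5 − 20·log₁₀(33.8/3.7) = 88.5 − 19.21 = 69.29 dB.
transformer: 66.6 − 20·log₁₀(16.4/3.7) = 66.6 − 12.93 = 53.67 dB.
Σ 10^(L/10) = 1.036e+07 → L_total = 10·log₁₀(1.036e+07) = 70.15 dB.

70.2 dB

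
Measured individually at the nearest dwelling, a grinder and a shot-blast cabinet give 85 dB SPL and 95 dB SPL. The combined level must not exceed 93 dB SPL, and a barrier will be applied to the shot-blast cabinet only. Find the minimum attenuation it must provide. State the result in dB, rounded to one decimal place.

The untreated sources together contribute 10^(85/10) = 3.162e+08, i.e. 85.00 dB SPL.
To meet 93 dB SPL overall, the treated shot-blast cabinet may contribute at most 10^(93/10) − 3.162e+08 = 1.679e+09, i.e. 92.25 dB SPL.
So the shot-blast cabinet must be reduced from 95 to 92.25 dB SPL: IL = 2.75 dB.

2.7 dB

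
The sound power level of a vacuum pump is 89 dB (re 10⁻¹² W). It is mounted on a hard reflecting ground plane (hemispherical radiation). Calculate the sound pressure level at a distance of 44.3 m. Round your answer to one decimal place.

48.1 dB

L_p = L_w − 10·log₁₀(2π·r²) with r = 44.3 m.
2π·r² = 1.233e+04 m², 10·log₁₀ of that is 40.910 dB.
L_p = 89 − 40.910 = 48.09 dB.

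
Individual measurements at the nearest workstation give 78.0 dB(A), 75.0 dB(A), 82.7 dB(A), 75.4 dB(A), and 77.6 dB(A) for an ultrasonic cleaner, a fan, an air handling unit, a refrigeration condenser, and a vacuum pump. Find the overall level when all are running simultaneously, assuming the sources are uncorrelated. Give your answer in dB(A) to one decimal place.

For uncorrelated sources the intensities add, so convert each level to linear form, sum, and take 10·log₁₀ of the total.
Σ 10^(L/10) = 10^(78.0/10) + 10^(75.0/10) + 10^(82.7/10) + 10^(75.4/10) + 10^(77.6/10) = 3.731e+08.
L_total = 10·log₁₀(3.731e+08) = 85.72 dB(A).

85.7 dB(A)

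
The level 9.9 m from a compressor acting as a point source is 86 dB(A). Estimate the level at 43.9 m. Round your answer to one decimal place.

Point-source attenuation: ΔL = 20·log₁₀(r₂/r₁) = 20·log₁₀(43.9/9.9) = 12.937 dB.
L₂ = 86 − 20·log₁₀(43.9/9.9) = 86 − 12.937 = 73.06 dB(A).

73.1 dB(A)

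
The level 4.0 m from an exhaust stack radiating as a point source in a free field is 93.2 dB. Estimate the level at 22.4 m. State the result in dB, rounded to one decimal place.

Point-source attenuation: ΔL = 20·log₁₀(r₂/r₁) = 20·log₁₀(22.4/4.0) = 14.964 dB.
L₂ = 93.2 − 20·log₁₀(22.4/4.0) = 93.2 − 14.964 = 78.24 dB.

78.2 dB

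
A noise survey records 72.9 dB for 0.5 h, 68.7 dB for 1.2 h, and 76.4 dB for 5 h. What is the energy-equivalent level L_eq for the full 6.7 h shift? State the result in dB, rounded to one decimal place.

75.5 dB

L_eq = 10·log₁₀[(1/T)·Σ tᵢ·10^(Lᵢ/10)] with T = 6.7 h.
Σ tᵢ·10^(Lᵢ/10) = 0.5·10^(72.9/10) + 1.2·10^(68.7/10) + 5·10^(76.4/10) = 2.369e+08.
L_eq = 10·log₁₀(2.369e+08/6.7) = 75.48 dB.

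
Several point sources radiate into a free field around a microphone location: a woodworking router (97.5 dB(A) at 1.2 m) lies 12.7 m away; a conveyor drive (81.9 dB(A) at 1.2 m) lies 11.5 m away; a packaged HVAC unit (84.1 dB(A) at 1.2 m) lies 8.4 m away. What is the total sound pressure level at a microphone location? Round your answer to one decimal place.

Propagate each source to the receiver with L = L_ref − 20·log₁₀(r/r_ref), then add intensities.
woodworking router: 97.5 − 20·log₁₀(12.7/1.2) = 97.5 − 20.49 = 77.01 dB(A).
conveyor drive: 81.9 − 20·log₁₀(11.5/1.2) = 81.9 − 19.63 = 62.27 dB(A).
packaged HVAC unit: 84.1 − 20·log₁₀(8.4/1.2) = 84.1 − 16.90 = 67.20 dB(A).
Σ 10^(L/10) = 5.714e+07 → L_total = 10·log₁₀(5.714e+07) = 77.57 dB(A).

77.6 dB(A)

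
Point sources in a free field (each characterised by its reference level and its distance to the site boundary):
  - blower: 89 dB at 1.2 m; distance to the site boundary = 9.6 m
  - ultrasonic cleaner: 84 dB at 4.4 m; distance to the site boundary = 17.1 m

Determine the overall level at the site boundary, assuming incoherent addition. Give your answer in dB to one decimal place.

74.6 dB

First find each source's level at the receiver (point-source: −20·log₁₀(r/r_ref)), then combine on an intensity basis.
blower: 89 − 20·log₁₀(9.6/1.2) = 89 − 18.06 = 70.94 dB.
ultrasonic cleaner: 84 − 20·log₁₀(17.1/4.4) = 84 − 11.79 = 72.21 dB.
Σ 10^(L/10) = 2.904e+07 → L_total = 10·log₁₀(2.904e+07) = 74.63 dB.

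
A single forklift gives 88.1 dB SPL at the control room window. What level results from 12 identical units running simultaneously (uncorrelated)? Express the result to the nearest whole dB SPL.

N identical incoherent sources raise the level by 10·log₁₀ N.
L_total = 88.1 + 10·log₁₀(12) = 88.1 + 10.792 = 98.89 dB SPL.

99 dB SPL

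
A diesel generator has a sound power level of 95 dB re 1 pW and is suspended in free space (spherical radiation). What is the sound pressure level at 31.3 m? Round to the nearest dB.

Free-field spherical radiation: L_p = L_w − 10·log₁₀(4π·r²), r = 31.3 m.
4π·r² = 1.231e+04 m², 10·log₁₀ of that is 40.903 dB.
L_p = 95 − 40.903 = 54.10 dB.

54 dB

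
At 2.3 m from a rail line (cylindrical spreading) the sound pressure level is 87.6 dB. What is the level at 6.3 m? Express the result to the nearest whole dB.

83 dB

For a line source, L₂ = L₁ − 10·log₁₀(r₂/r₁).
L₂ = 87.6 − 10·log₁₀(6.3/2.3) = 87.6 − 4.376 = 83.22 dB.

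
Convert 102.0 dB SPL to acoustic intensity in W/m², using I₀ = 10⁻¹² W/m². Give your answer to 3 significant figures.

L = 10·log₁₀(I/I₀) ⇒ I = I₀·10^(L/10) = 10⁻¹² × 10^10.20.

0.0158 W/m²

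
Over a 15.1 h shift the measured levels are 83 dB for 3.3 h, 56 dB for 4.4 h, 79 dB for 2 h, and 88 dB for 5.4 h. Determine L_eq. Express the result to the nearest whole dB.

L_eq = 10·log₁₀[(1/T)·Σ tᵢ·10^(Lᵢ/10)] with T = 15.1 h.
Σ tᵢ·10^(Lᵢ/10) = 3.3·10^(83/10) + 4.4·10^(56/10) + 2·10^(79/10) + 5.4·10^(88/10) = 4.226e+09.
L_eq = 10·log₁₀(4.226e+09/15.1) = 84.47 dB.

84 dB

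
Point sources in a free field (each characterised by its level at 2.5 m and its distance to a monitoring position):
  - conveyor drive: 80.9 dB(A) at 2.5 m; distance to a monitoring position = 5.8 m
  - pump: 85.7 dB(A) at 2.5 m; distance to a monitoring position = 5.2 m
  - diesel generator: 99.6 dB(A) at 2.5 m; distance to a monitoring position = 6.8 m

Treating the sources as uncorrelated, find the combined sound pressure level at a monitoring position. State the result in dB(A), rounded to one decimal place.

Apply inverse-square spreading to bring every level to the receiver, then sum 10^(L/10).
conveyor drive: 80.9 − 20·log₁₀(5.8/2.5) = 80.9 − 7.31 = 73.59 dB(A).
pump: 85.7 − 20·log₁₀(5.2/2.5) = 85.7 − 6.36 = 79.34 dB(A).
diesel generator: 99.6 − 20·log₁₀(6.8/2.5) = 99.6 − 8.69 = 90.91 dB(A).
Σ 10^(L/10) = 1.341e+09 → L_total = 10·log₁₀(1.341e+09) = 91.28 dB(A).

91.3 dB(A)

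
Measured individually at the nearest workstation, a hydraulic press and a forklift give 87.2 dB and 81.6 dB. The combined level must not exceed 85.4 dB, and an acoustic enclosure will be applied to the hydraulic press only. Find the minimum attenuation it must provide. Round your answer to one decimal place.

The untreated sources together contribute 10^(81.6/10) = 1.445e+08, i.e. 81.60 dB.
The limit corresponds to 10^(85.4/10) = 3.467e+08; subtracting the fixed part leaves 2.022e+08 for the hydraulic press, i.e. 83.06 dB.
Required insertion loss = 87.2 − 83.06 = 4.14 dB.

4.1 dB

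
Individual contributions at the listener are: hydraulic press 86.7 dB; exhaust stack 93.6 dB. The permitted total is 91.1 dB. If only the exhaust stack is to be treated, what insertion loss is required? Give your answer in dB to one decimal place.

Everything except the exhaust stack sums to 10^(86.7/10) = 4.677e+08 in linear terms, 86.70 dB.
The limit corresponds to 10^(91.1/10) = 1.288e+09; subtracting the fixed part leaves 8.205e+08 for the exhaust stack, i.e. 89.14 dB.
Required insertion loss = 93.6 − 89.14 = 4.46 dB.

4.5 dB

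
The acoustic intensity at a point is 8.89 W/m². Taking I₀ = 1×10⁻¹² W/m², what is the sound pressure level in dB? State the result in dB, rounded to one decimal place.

129.5 dB

Dividing by I₀ shifts the exponent by 12: I/I₀ = 8.89×10^12.
L = 10·(0.9489 + 12) = 129.49 dB.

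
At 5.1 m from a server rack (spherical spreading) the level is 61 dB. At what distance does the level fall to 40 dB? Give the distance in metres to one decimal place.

57.2 m

The 21.0 dB drop corresponds to a distance ratio of 10^(21.0/20) for a point source.
r₂ = 5.1·10^((61−40)/20) = 5.1·10^(21.0/20) = 57.22 m.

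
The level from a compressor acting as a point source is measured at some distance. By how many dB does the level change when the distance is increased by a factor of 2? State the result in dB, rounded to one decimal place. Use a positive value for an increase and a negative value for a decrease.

-6.0 dB

With spherical spreading the level changes by −20·log₁₀(r₂/r₁).
ΔL = −20·log₁₀(2) = -6.02 dB.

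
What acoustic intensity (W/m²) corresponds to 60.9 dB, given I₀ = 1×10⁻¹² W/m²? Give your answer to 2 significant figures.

L = 10·log₁₀(I/I₀) ⇒ I = I₀·10^(L/10) = 10⁻¹² × 10^6.09.

1.2e-06 W/m²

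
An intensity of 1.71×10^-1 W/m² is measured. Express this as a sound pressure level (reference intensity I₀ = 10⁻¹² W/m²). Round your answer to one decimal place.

L = 10·log₁₀(I/I₀) = 10·log₁₀(1.71×10^-1/10⁻¹²) = 10·log₁₀(1.71×10^11).
L = 10·(0.2330 + 11) = 112.33 dB.

112.3 dB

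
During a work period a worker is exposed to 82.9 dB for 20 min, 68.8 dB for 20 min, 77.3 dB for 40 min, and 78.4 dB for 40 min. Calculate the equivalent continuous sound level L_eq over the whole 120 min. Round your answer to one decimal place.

78.7 dB

Weight each interval's intensity by its duration and average over T = 120 min:
Σ tᵢ·10^(Lᵢ/10) = 20·10^(82.9/10) + 20·10^(68.8/10) + 40·10^(77.3/10) + 40·10^(78.4/10) = 8.967e+09.
L_eq = 10·log₁₀(8.967e+09/120) = 78.73 dB.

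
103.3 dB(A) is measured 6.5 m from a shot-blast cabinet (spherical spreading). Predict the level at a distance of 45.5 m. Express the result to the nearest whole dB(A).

86 dB(A)

Spherical spreading from a point source gives a 20·log₁₀(r₂/r₁) drop.
L₂ = 103.3 − 20·log₁₀(45.5/6.5) = 103.3 − 16.902 = 86.40 dB(A).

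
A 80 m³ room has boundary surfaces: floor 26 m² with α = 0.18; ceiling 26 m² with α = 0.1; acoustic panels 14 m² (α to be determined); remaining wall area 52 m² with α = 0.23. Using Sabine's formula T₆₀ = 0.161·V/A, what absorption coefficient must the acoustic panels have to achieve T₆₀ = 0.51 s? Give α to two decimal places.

A = 0.161·V/T₆₀ = 0.161·80/0.51 = 25.25 m² sabins.
Absorption from the other surfaces = 26·0.18 + 26·0.1 + 52·0.23 = 19.24 m², so the acoustic panels must supply 6.01 m² over 14 m².
α = 6.01/14 = 0.430.

0.43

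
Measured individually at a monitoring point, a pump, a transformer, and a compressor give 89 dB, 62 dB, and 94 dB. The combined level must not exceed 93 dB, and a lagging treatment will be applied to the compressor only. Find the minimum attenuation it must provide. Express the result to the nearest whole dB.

3 dB

Everything except the compressor sums to 10^(89/10) + 10^(62/10) = 7.959e+08 in linear terms, 89.01 dB.
The limit corresponds to 10^(93/10) = 1.995e+09; subtracting the fixed part leaves 1.199e+09 for the compressor, i.e. 90.79 dB.
So the compressor must be reduced from 94 to 90.79 dB: IL = 3.21 dB.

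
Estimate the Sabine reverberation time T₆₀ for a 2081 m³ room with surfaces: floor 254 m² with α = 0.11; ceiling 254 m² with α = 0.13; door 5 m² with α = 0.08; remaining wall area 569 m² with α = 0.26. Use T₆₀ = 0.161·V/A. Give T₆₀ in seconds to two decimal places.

1.60 s

A = Σ Sᵢαᵢ = 254·0.11 + 254·0.13 + 5·0.08 + 569·0.26 = 209.30 m².
T₆₀ = 0.161 × 2081 / 209.30 = 1.601 s.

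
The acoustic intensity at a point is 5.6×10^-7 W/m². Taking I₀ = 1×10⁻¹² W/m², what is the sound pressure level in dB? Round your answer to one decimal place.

I/I₀ = 5.6×10^-7/10⁻¹² = 5.6×10^5, and L = 10·log₁₀(I/I₀).
L = 10·(0.7482 + 5) = 57.48 dB.

57.5 dB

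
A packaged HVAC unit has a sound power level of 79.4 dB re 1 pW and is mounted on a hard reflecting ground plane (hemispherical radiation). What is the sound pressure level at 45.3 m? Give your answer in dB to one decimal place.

The power spreads over a hemisphere of area 2π·r², so L_p = L_w − 10·log₁₀(2π·r²).
2π·r² = 1.289e+04 m², 10·log₁₀ of that is 41.104 dB.
L_p = 79.4 − 41.104 = 38.30 dB.

38.3 dB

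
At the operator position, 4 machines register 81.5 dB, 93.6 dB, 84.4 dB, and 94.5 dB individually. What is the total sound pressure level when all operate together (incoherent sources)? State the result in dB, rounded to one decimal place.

For uncorrelated sources the intensities add, so convert each level to linear form, sum, and take 10·log₁₀ of the total.
Σ 10^(L/10) = 10^(81.5/10) + 10^(93.6/10) + 10^(84.4/10) + 10^(94.5/10) = 5.526e+09.
L_total = 10·log₁₀(5.526e+09) = 97.42 dB.

97.4 dB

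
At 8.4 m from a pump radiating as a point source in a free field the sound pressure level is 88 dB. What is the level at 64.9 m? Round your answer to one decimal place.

70.2 dB

Spherical spreading from a point source gives a 20·log₁₀(r₂/r₁) drop.
L₂ = 88 − 20·log₁₀(64.9/8.4) = 88 − 17.759 = 70.24 dB.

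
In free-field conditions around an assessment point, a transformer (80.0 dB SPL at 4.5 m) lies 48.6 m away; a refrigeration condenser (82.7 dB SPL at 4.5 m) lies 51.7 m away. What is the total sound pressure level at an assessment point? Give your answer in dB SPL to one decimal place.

Propagate each source to the receiver with L = L_ref − 20·log₁₀(r/r_ref), then add intensities.
transformer: 80.0 − 20·log₁₀(48.6/4.5) = 80.0 − 20.67 = 59.33 dB SPL.
refrigeration condenser: 82.7 − 20·log₁₀(51.7/4.5) = 82.7 − 21.21 = 61.49 dB SPL.
Σ 10^(L/10) = 2.268e+06 → L_total = 10·log₁₀(2.268e+06) = 63.56 dB SPL.

63.6 dB SPL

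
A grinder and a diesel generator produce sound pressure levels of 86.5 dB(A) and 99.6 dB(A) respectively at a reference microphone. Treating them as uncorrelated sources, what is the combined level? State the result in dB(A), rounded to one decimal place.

99.8 dB(A)

Incoherent sources combine by intensity addition: L_total = 10·log₁₀(Σ 10^(L_i/10)).
Σ 10^(L/10) = 10^(86.5/10) + 10^(99.6/10) = 9.567e+09.
L_total = 10·log₁₀(9.567e+09) = 99.81 dB(A).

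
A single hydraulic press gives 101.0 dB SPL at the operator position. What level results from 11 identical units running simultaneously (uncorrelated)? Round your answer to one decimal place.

With 11 equal, uncorrelated contributions the intensity is 11× that of one unit, giving a rise of 10·log₁₀ 11.
L_total = 101.0 + 10·log₁₀(11) = 101.0 + 10.414 = 111.41 dB SPL.

111.4 dB SPL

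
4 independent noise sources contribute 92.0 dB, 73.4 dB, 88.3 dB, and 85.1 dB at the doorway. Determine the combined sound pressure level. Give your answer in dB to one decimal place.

For uncorrelated sources the intensities add, so convert each level to linear form, sum, and take 10·log₁₀ of the total.
Σ 10^(L/10) = 10^(92.0/10) + 10^(73.4/10) + 10^(88.3/10) + 10^(85.1/10) = 2.606e+09.
L_total = 10·log₁₀(2.606e+09) = 94.16 dB.

94.2 dB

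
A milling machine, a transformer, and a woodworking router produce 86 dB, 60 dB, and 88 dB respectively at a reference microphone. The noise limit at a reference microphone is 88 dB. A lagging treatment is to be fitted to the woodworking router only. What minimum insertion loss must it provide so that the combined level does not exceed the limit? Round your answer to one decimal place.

4.3 dB

Fixed contribution from the other sources: Σ 10^(L/10) = 10^(86/10) + 10^(60/10) = 3.991e+08 (86.01 dB).
The limit corresponds to 10^(88/10) = 6.310e+08; subtracting the fixed part leaves 2.319e+08 for the woodworking router, i.e. 83.65 dB.
Required insertion loss = 88 − 83.65 = 4.35 dB.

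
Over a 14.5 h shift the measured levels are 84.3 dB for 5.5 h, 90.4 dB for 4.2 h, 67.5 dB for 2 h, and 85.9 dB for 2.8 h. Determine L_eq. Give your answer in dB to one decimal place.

L_eq = 10·log₁₀[(1/T)·Σ tᵢ·10^(Lᵢ/10)] with T = 14.5 h.
Σ tᵢ·10^(Lᵢ/10) = 5.5·10^(84.3/10) + 4.2·10^(90.4/10) + 2·10^(67.5/10) + 2.8·10^(85.9/10) = 7.186e+09.
L_eq = 10·log₁₀(7.186e+09/14.5) = 86.95 dB.

87.0 dB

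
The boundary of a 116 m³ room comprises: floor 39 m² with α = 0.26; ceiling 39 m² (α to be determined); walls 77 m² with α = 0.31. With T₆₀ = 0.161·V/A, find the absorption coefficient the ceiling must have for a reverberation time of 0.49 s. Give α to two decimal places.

From T₆₀ = 0.161·V/A, the target T₆₀ = 0.49 s needs A = 0.161·116/0.49 = 38.11 m².
Absorption from the other surfaces = 39·0.26 + 77·0.31 = 34.01 m², so the ceiling must supply 4.10 m² over 39 m².
α = 4.10/39 = 0.105.

0.11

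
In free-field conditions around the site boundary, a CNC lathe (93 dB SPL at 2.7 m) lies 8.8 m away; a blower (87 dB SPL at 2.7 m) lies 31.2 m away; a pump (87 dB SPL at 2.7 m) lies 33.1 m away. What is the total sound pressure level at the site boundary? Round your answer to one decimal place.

82.9 dB SPL

Propagate each source to the receiver with L = L_ref − 20·log₁₀(r/r_ref), then add intensities.
CNC lathe: 93 − 20·log₁₀(8.8/2.7) = 93 − 10.26 = 82.74 dB SPL.
blower: 87 − 20·log₁₀(31.2/2.7) = 87 − 21.26 = 65.74 dB SPL.
pump: 87 − 20·log₁₀(33.1/2.7) = 87 − 21.77 = 65.23 dB SPL.
Σ 10^(L/10) = 1.949e+08 → L_total = 10·log₁₀(1.949e+08) = 82.90 dB SPL.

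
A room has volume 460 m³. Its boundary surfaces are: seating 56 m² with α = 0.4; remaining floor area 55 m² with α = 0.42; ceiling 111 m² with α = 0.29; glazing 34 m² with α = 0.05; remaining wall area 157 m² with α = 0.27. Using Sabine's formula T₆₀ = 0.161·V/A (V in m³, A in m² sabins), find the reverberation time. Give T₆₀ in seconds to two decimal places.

0.61 s

A = Σ Sᵢαᵢ = 56·0.4 + 55·0.42 + 111·0.29 + 34·0.05 + 157·0.27 = 121.78 m².
T₆₀ = 0.161 × 460 / 121.78 = 0.608 s.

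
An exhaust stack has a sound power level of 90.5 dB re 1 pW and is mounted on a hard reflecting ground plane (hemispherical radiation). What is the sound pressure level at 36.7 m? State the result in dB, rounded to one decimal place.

51.2 dB

The power spreads over a hemisphere of area 2π·r², so L_p = L_w − 10·log₁₀(2π·r²).
2π·r² = 8463 m², 10·log₁₀ of that is 39.275 dB.
L_p = 90.5 − 39.275 = 51.22 dB.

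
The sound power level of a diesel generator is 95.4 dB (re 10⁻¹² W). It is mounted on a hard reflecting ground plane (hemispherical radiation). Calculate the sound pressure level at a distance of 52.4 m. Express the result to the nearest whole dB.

Free-field hemispherical radiation: L_p = L_w − 10·log₁₀(2π·r²), r = 52.4 m.
2π·r² = 1.725e+04 m², 10·log₁₀ of that is 42.368 dB.
L_p = 95.4 − 42.368 = 53.03 dB.

53 dB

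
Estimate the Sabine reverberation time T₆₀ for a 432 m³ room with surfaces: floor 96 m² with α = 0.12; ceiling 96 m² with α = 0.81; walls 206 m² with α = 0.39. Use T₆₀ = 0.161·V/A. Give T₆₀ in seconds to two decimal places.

A = Σ Sᵢαᵢ = 96·0.12 + 96·0.81 + 206·0.39 = 169.62 m².
T₆₀ = 0.161 × 432 / 169.62 = 0.410 s.

0.41 s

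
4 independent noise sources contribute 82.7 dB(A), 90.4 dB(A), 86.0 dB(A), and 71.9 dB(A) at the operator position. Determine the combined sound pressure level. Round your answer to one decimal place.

For uncorrelated sources the intensities add, so convert each level to linear form, sum, and take 10·log₁₀ of the total.
Σ 10^(L/10) = 10^(82.7/10) + 10^(90.4/10) + 10^(86.0/10) + 10^(71.9/10) = 1.696e+09.
L_total = 10·log₁₀(1.696e+09) = 92.29 dB(A).

92.3 dB(A)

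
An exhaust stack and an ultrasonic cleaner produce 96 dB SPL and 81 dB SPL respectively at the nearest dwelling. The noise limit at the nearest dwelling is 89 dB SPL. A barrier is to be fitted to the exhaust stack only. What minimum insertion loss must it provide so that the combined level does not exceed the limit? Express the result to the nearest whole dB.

8 dB

Fixed contribution from the other source: Σ 10^(L/10) = 10^(81/10) = 1.259e+08 (81.00 dB SPL).
The limit corresponds to 10^(89/10) = 7.943e+08; subtracting the fixed part leaves 6.684e+08 for the exhaust stack, i.e. 88.25 dB SPL.
So the exhaust stack must be reduced from 96 to 88.25 dB SPL: IL = 7.75 dB.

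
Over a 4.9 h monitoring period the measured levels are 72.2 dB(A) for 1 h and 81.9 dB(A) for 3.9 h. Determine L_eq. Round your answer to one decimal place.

L_eq = 10·log₁₀[(1/T)·Σ tᵢ·10^(Lᵢ/10)] with T = 4.9 h.
Σ tᵢ·10^(Lᵢ/10) = 1·10^(72.2/10) + 3.9·10^(81.9/10) = 6.206e+08.
L_eq = 10·log₁₀(6.206e+08/4.9) = 81.03 dB(A).

81.0 dB(A)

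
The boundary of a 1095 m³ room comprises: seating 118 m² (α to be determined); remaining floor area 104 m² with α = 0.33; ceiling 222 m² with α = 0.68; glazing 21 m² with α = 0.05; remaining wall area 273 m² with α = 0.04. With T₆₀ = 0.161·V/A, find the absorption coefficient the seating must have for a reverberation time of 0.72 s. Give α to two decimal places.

0.40

From T₆₀ = 0.161·V/A, the target T₆₀ = 0.72 s needs A = 0.161·1095/0.72 = 244.85 m².
Absorption from the other surfaces = 104·0.33 + 222·0.68 + 21·0.05 + 273·0.04 = 197.25 m², so the seating must supply 47.60 m² over 118 m².
α = 47.60/118 = 0.403.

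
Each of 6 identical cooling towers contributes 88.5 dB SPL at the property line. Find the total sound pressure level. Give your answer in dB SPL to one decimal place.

With 6 equal, uncorrelated contributions the intensity is 6× that of one unit, giving a rise of 10·log₁₀ 6.
L_total = 88.5 + 10·log₁₀(6) = 88.5 + 7.782 = 96.28 dB SPL.

96.3 dB SPL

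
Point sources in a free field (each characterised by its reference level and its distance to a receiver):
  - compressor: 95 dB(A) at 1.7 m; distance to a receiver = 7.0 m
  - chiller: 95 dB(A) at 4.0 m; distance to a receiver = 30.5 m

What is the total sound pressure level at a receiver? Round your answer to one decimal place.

83.8 dB(A)

Propagate each source to the receiver with L = L_ref − 20·log₁₀(r/r_ref), then add intensities.
compressor: 95 − 20·log₁₀(7.0/1.7) = 95 − 12.29 = 82.71 dB(A).
chiller: 95 − 20·log₁₀(30.5/4.0) = 95 − 17.64 = 77.36 dB(A).
Σ 10^(L/10) = 2.409e+08 → L_total = 10·log₁₀(2.409e+08) = 83.82 dB(A).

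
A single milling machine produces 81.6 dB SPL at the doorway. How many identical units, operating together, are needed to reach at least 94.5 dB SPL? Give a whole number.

20

N identical sources give L₁ + 10·log₁₀ N, so require 10·log₁₀ N ≥ 94.5 − 81.6 = 12.9 dB.
N ≥ 10^(12.9/10) = 19.498, so N = 20.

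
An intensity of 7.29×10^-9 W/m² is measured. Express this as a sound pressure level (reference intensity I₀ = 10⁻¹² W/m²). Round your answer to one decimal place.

Dividing by I₀ shifts the exponent by 12: I/I₀ = 7.29×10^3.
L = 10·(0.8627 + 3) = 38.63 dB.

38.6 dB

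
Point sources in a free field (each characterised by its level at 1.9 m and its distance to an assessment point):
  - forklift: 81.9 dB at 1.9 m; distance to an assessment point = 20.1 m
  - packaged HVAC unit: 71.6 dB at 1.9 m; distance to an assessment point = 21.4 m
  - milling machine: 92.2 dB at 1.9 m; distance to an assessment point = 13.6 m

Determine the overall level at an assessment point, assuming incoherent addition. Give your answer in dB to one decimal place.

First find each source's level at the receiver (point-source: −20·log₁₀(r/r_ref)), then combine on an intensity basis.
forklift: 81.9 − 20·log₁₀(20.1/1.9) = 81.9 − 20.49 = 61.41 dB.
packaged HVAC unit: 71.6 − 20·log₁₀(21.4/1.9) = 71.6 − 21.03 = 50.57 dB.
milling machine: 92.2 − 20·log₁₀(13.6/1.9) = 92.2 − 17.10 = 75.10 dB.
Σ 10^(L/10) = 3.389e+07 → L_total = 10·log₁₀(3.389e+07) = 75.30 dB.

75.3 dB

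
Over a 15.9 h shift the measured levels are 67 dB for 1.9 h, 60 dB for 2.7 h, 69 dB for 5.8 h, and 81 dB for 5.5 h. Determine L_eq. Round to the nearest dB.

77 dB

L_eq = 10·log₁₀[(1/T)·Σ tᵢ·10^(Lᵢ/10)] with T = 15.9 h.
Σ tᵢ·10^(Lᵢ/10) = 1.9·10^(67/10) + 2.7·10^(60/10) + 5.8·10^(69/10) + 5.5·10^(81/10) = 7.507e+08.
L_eq = 10·log₁₀(7.507e+08/15.9) = 76.74 dB.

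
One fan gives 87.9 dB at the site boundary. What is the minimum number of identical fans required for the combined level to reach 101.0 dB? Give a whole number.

21

Need L₁ + 10·log₁₀ N ≥ 101.0, i.e. log₁₀ N ≥ 1.31.
N ≥ 10^(13.1/10) = 20.417, so N = 21.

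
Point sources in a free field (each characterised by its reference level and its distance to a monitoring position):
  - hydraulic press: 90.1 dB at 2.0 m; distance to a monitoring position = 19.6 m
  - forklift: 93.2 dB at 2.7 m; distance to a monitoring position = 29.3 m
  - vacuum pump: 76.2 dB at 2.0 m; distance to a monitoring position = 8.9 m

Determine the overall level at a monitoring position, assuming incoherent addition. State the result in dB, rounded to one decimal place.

74.8 dB

Apply inverse-square spreading to bring every level to the receiver, then sum 10^(L/10).
hydraulic press: 90.1 − 20·log₁₀(19.6/2.0) = 90.1 − 19.82 = 70.28 dB.
forklift: 93.2 − 20·log₁₀(29.3/2.7) = 93.2 − 20.71 = 72.49 dB.
vacuum pump: 76.2 − 20·log₁₀(8.9/2.0) = 76.2 − 12.97 = 63.23 dB.
Σ 10^(L/10) = 3.050e+07 → L_total = 10·log₁₀(3.050e+07) = 74.84 dB.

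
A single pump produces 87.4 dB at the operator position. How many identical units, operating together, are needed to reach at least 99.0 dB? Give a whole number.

15

N identical sources give L₁ + 10·log₁₀ N, so require 10·log₁₀ N ≥ 99.0 − 87.4 = 11.6 dB.
N ≥ 10^(11.6/10) = 14.454, so N = 15.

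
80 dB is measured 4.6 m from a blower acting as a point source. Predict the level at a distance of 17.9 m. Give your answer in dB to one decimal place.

Point-source attenuation: ΔL = 20·log₁₀(r₂/r₁) = 20·log₁₀(17.9/4.6) = 11.802 dB.
L₂ = 80 − 20·log₁₀(17.9/4.6) = 80 − 11.802 = 68.20 dB.

68.2 dB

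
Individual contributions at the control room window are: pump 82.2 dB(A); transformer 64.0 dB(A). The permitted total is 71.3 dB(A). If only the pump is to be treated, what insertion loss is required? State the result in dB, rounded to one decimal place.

Fixed contribution from the other source: Σ 10^(L/10) = 10^(64.0/10) = 2.512e+06 (64.00 dB(A)).
The limit corresponds to 10^(71.3/10) = 1.349e+07; subtracting the fixed part leaves 1.098e+07 for the pump, i.e. 70.41 dB(A).
Required insertion loss = 82.2 − 70.41 = 11.79 dB.

11.8 dB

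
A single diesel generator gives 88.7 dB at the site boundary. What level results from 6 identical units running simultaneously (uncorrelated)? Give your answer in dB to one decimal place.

L_total = L₁ + 10·log₁₀ N for N identical incoherent sources.
L_total = 88.7 + 10·log₁₀(6) = 88.7 + 7.782 = 96.48 dB.

96.5 dB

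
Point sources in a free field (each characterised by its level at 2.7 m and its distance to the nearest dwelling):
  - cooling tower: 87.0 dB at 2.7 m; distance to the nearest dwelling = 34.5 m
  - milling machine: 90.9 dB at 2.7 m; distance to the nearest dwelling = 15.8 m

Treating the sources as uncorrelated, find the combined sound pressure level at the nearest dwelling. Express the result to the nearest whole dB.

76 dB

Propagate each source to the receiver with L = L_ref − 20·log₁₀(r/r_ref), then add intensities.
cooling tower: 87.0 − 20·log₁₀(34.5/2.7) = 87.0 − 22.13 = 64.87 dB.
milling machine: 90.9 − 20·log₁₀(15.8/2.7) = 90.9 − 15.35 = 75.55 dB.
Σ 10^(L/10) = 3.900e+07 → L_total = 10·log₁₀(3.900e+07) = 75.91 dB.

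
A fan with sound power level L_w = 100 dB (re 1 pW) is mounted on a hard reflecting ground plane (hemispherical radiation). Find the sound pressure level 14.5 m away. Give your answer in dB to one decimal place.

68.8 dB

Free-field hemispherical radiation: L_p = L_w − 10·log₁₀(2π·r²), r = 14.5 m.
2π·r² = 1321 m², 10·log₁₀ of that is 31.209 dB.
L_p = 100 − 31.209 = 68.79 dB.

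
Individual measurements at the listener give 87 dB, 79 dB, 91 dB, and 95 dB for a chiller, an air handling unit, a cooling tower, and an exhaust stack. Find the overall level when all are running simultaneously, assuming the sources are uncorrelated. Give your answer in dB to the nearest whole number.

97 dB

Incoherent sources combine by intensity addition: L_total = 10·log₁₀(Σ 10^(L_i/10)).
Σ 10^(L/10) = 10^(87/10) + 10^(79/10) + 10^(91/10) + 10^(95/10) = 5.002e+09.
L_total = 10·log₁₀(5.002e+09) = 96.99 dB.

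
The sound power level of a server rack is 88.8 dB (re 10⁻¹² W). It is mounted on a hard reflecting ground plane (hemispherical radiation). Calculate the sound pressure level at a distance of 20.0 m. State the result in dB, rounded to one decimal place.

54.8 dB

Free-field hemispherical radiation: L_p = L_w − 10·log₁₀(2π·r²), r = 20.0 m.
2π·r² = 2513 m², 10·log₁₀ of that is 34.002 dB.
L_p = 88.8 − 34.002 = 54.80 dB.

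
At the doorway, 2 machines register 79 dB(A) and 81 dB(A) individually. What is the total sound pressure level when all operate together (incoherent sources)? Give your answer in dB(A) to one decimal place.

83.1 dB(A)

Incoherent sources combine by intensity addition: L_total = 10·log₁₀(Σ 10^(L_i/10)).
Σ 10^(L/10) = 10^(79/10) + 10^(81/10) = 2.053e+08.
L_total = 10·log₁₀(2.053e+08) = 83.12 dB(A).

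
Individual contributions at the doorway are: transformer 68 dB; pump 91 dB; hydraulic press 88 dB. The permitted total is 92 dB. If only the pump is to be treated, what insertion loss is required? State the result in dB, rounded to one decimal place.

Fixed contribution from the other sources: Σ 10^(L/10) = 10^(68/10) + 10^(88/10) = 6.373e+08 (88.04 dB).
The limit corresponds to 10^(92/10) = 1.585e+09; subtracting the fixed part leaves 9.476e+08 for the pump, i.e. 89.77 dB.
So the pump must be reduced from 91 to 89.77 dB: IL = 1.23 dB.

1.2 dB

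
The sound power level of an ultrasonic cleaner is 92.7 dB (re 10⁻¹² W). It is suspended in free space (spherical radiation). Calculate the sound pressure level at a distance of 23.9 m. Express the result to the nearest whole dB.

54 dB

L_p = L_w − 10·log₁₀(4π·r²) with r = 23.9 m.
4π·r² = 7178 m², 10·log₁₀ of that is 38.560 dB.
L_p = 92.7 − 38.560 = 54.14 dB.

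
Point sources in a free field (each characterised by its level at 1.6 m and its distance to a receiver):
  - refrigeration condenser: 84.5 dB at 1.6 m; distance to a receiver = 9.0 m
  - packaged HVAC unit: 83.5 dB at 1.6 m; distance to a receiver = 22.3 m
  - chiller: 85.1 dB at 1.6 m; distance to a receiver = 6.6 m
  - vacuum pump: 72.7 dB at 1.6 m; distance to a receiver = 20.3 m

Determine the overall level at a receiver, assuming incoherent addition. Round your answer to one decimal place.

74.7 dB

Propagate each source to the receiver with L = L_ref − 20·log₁₀(r/r_ref), then add intensities.
refrigeration condenser: 84.5 − 20·log₁₀(9.0/1.6) = 84.5 − 15.00 = 69.50 dB.
packaged HVAC unit: 83.5 − 20·log₁₀(22.3/1.6) = 83.5 − 22.88 = 60.62 dB.
chiller: 85.1 − 20·log₁₀(6.6/1.6) = 85.1 − 12.31 = 72.79 dB.
vacuum pump: 72.7 − 20·log₁₀(20.3/1.6) = 72.7 − 22.07 = 50.63 dB.
Σ 10^(L/10) = 2.919e+07 → L_total = 10·log₁₀(2.919e+07) = 74.65 dB.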